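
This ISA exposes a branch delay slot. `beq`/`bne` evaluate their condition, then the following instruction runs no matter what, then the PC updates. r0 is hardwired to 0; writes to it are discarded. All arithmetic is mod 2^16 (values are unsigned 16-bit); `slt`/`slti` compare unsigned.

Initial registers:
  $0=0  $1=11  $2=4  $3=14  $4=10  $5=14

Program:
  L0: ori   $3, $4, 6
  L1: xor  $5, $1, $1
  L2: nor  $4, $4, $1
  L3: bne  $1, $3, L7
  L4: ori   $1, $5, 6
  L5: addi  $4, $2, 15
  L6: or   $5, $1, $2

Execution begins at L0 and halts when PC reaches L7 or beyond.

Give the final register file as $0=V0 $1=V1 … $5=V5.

#0 ori   $3, $4, 6 ; 0/11/4/14/10/14
#1 xor  $5, $1, $1 ; 0/11/4/14/10/0
#2 nor  $4, $4, $1 ; 0/11/4/14/65524/0
#3 bne  $1, $3, L7 ; 0/11/4/14/65524/0 ; →target
#4 ori   $1, $5, 6 ; 0/6/4/14/65524/0

$0=0 $1=6 $2=4 $3=14 $4=65524 $5=0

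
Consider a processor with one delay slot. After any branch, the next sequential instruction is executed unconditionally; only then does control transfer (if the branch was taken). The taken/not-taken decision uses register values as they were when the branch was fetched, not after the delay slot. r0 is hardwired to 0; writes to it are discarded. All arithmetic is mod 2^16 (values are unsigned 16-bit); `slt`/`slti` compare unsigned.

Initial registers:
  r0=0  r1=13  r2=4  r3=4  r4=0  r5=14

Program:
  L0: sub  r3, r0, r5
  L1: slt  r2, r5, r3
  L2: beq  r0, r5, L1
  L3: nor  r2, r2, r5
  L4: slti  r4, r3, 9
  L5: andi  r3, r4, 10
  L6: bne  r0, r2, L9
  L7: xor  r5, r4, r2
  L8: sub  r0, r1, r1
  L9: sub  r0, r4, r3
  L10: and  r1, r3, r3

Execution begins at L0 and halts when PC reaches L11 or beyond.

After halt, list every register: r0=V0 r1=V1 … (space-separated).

r0=0 r1=0 r2=65520 r3=0 r4=0 r5=65520

  step pc=0: sub  r3, r0, r5  regs=(0,13,4,65522,0,14)
  step pc=1: slt  r2, r5, r3  regs=(0,13,1,65522,0,14)
  step pc=2: beq  r0, r5, L1  cond=F  regs=(0,13,1,65522,0,14)
  step pc=3: nor  r2, r2, r5  regs=(0,13,65520,65522,0,14)
  step pc=4: slti  r4, r3, 9  regs=(0,13,65520,65522,0,14)
  step pc=5: andi  r3, r4, 10  regs=(0,13,65520,0,0,14)
  step pc=6: bne  r0, r2, L9  cond=T  regs=(0,13,65520,0,0,14)
  step pc=7: xor  r5, r4, r2  regs=(0,13,65520,0,0,65520)
  step pc=9: sub  r0, r4, r3  regs=(0,13,65520,0,0,65520)
  step pc=10: and  r1, r3, r3  regs=(0,0,65520,0,0,65520)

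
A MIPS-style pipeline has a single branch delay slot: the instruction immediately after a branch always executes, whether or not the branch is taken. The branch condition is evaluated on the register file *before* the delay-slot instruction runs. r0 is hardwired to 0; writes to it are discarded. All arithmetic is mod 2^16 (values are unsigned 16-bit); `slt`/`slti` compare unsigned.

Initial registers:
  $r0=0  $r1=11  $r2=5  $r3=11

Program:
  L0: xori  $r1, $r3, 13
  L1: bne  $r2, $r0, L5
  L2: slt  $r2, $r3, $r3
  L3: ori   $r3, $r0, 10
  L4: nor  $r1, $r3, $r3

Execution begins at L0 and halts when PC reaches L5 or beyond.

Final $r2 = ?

[0] xori  $r1, $r3, 13  →  {$r0:0, $r1:6, $r2:5, $r3:11}
[1] bne  $r2, $r0, L5  →  {$r0:0, $r1:6, $r2:5, $r3:11}  ⟨branch taken⟩
[2] slt  $r2, $r3, $r3  →  {$r0:0, $r1:6, $r2:0, $r3:11}

0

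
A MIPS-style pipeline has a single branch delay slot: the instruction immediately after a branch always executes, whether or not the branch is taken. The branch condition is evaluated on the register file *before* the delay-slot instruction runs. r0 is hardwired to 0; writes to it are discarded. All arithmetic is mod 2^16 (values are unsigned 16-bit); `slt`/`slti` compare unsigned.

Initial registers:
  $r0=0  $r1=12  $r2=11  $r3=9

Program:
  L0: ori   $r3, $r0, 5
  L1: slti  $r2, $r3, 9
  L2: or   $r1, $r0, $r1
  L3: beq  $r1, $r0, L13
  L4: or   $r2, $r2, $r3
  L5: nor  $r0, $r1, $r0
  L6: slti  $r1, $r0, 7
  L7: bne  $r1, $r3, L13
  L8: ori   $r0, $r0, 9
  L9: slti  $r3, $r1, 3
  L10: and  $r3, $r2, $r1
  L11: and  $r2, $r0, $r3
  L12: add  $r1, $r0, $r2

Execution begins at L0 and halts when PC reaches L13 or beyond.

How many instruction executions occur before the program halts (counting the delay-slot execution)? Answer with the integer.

9

  step pc=0: ori   $r3, $r0, 5  regs=(0,12,11,5)
  step pc=1: slti  $r2, $r3, 9  regs=(0,12,1,5)
  step pc=2: or   $r1, $r0, $r1  regs=(0,12,1,5)
  step pc=3: beq  $r1, $r0, L13  cond=F  regs=(0,12,1,5)
  step pc=4: or   $r2, $r2, $r3  regs=(0,12,5,5)
  step pc=5: nor  $r0, $r1, $r0  regs=(0,12,5,5)
  step pc=6: slti  $r1, $r0, 7  regs=(0,1,5,5)
  step pc=7: bne  $r1, $r3, L13  cond=T  regs=(0,1,5,5)
  step pc=8: ori   $r0, $r0, 9  regs=(0,1,5,5)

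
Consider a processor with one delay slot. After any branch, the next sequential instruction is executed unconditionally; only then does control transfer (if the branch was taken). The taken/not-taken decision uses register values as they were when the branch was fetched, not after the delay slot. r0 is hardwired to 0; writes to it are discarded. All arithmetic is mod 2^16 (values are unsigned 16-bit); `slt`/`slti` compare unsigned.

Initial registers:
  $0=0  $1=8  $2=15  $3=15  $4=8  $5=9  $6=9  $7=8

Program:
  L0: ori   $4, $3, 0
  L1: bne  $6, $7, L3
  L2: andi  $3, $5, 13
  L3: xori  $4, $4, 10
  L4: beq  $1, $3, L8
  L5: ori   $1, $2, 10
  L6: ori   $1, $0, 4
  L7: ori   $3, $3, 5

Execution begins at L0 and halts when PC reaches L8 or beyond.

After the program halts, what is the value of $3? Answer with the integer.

PC=0  ori   $4, $3, 0        | $0=0 $1=8 $2=15 $3=15 $4=15 $5=9 $6=9 $7=8
PC=1  bne  $6, $7, L3        | $0=0 $1=8 $2=15 $3=15 $4=15 $5=9 $6=9 $7=8  [TAKEN]
PC=2  andi  $3, $5, 13       | $0=0 $1=8 $2=15 $3=9 $4=15 $5=9 $6=9 $7=8
PC=3  xori  $4, $4, 10       | $0=0 $1=8 $2=15 $3=9 $4=5 $5=9 $6=9 $7=8
PC=4  beq  $1, $3, L8        | $0=0 $1=8 $2=15 $3=9 $4=5 $5=9 $6=9 $7=8  [not taken]
PC=5  ori   $1, $2, 10       | $0=0 $1=15 $2=15 $3=9 $4=5 $5=9 $6=9 $7=8
PC=6  ori   $1, $0, 4        | $0=0 $1=4 $2=15 $3=9 $4=5 $5=9 $6=9 $7=8
PC=7  ori   $3, $3, 5        | $0=0 $1=4 $2=15 $3=13 $4=5 $5=9 $6=9 $7=8

13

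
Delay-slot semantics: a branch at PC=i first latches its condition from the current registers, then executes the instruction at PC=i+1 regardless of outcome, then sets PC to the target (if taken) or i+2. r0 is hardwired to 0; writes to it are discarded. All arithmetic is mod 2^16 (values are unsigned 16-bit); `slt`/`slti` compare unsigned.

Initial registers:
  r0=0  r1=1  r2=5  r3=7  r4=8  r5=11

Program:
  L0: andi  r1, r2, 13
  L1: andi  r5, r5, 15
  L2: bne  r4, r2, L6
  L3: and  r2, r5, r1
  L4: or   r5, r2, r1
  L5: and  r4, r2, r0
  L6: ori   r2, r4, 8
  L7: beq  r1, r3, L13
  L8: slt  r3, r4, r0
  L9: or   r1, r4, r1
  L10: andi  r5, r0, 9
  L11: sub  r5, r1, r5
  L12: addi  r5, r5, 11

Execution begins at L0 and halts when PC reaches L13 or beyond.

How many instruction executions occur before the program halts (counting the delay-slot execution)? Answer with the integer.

PC=0  andi  r1, r2, 13       | r0=0 r1=5 r2=5 r3=7 r4=8 r5=11
PC=1  andi  r5, r5, 15       | r0=0 r1=5 r2=5 r3=7 r4=8 r5=11
PC=2  bne  r4, r2, L6        | r0=0 r1=5 r2=5 r3=7 r4=8 r5=11  [TAKEN]
PC=3  and  r2, r5, r1        | r0=0 r1=5 r2=1 r3=7 r4=8 r5=11
PC=6  ori   r2, r4, 8        | r0=0 r1=5 r2=8 r3=7 r4=8 r5=11
PC=7  beq  r1, r3, L13       | r0=0 r1=5 r2=8 r3=7 r4=8 r5=11  [not taken]
PC=8  slt  r3, r4, r0        | r0=0 r1=5 r2=8 r3=0 r4=8 r5=11
PC=9  or   r1, r4, r1        | r0=0 r1=13 r2=8 r3=0 r4=8 r5=11
PC=10 andi  r5, r0, 9        | r0=0 r1=13 r2=8 r3=0 r4=8 r5=0
PC=11 sub  r5, r1, r5        | r0=0 r1=13 r2=8 r3=0 r4=8 r5=13
PC=12 addi  r5, r5, 11       | r0=0 r1=13 r2=8 r3=0 r4=8 r5=24

11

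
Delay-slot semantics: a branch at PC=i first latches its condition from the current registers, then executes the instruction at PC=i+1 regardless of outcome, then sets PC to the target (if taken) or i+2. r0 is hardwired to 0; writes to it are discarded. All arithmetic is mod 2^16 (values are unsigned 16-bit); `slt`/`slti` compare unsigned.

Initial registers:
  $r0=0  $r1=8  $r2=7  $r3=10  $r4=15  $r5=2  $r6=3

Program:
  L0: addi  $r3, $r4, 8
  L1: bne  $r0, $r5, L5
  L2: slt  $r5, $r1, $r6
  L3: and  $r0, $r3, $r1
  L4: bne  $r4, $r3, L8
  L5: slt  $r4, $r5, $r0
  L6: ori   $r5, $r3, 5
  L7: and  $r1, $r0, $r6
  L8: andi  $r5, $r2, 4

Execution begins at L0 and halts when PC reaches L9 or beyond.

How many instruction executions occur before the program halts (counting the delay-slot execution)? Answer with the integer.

7

PC=0  addi  $r3, $r4, 8      | $r0=0 $r1=8 $r2=7 $r3=23 $r4=15 $r5=2 $r6=3
PC=1  bne  $r0, $r5, L5      | $r0=0 $r1=8 $r2=7 $r3=23 $r4=15 $r5=2 $r6=3  [TAKEN]
PC=2  slt  $r5, $r1, $r6     | $r0=0 $r1=8 $r2=7 $r3=23 $r4=15 $r5=0 $r6=3
PC=5  slt  $r4, $r5, $r0     | $r0=0 $r1=8 $r2=7 $r3=23 $r4=0 $r5=0 $r6=3
PC=6  ori   $r5, $r3, 5      | $r0=0 $r1=8 $r2=7 $r3=23 $r4=0 $r5=23 $r6=3
PC=7  and  $r1, $r0, $r6     | $r0=0 $r1=0 $r2=7 $r3=23 $r4=0 $r5=23 $r6=3
PC=8  andi  $r5, $r2, 4      | $r0=0 $r1=0 $r2=7 $r3=23 $r4=0 $r5=4 $r6=3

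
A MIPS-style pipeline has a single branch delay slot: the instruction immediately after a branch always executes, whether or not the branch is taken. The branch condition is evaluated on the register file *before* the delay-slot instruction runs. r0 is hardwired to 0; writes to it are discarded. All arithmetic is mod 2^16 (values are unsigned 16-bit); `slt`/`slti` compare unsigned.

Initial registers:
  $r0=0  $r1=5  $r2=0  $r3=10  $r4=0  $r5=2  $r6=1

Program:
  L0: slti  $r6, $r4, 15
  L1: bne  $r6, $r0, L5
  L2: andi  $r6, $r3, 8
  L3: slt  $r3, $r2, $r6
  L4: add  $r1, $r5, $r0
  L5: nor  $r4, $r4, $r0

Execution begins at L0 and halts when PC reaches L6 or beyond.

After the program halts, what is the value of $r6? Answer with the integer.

PC=0  slti  $r6, $r4, 15     | $r0=0 $r1=5 $r2=0 $r3=10 $r4=0 $r5=2 $r6=1
PC=1  bne  $r6, $r0, L5      | $r0=0 $r1=5 $r2=0 $r3=10 $r4=0 $r5=2 $r6=1  [TAKEN]
PC=2  andi  $r6, $r3, 8      | $r0=0 $r1=5 $r2=0 $r3=10 $r4=0 $r5=2 $r6=8
PC=5  nor  $r4, $r4, $r0     | $r0=0 $r1=5 $r2=0 $r3=10 $r4=65535 $r5=2 $r6=8

8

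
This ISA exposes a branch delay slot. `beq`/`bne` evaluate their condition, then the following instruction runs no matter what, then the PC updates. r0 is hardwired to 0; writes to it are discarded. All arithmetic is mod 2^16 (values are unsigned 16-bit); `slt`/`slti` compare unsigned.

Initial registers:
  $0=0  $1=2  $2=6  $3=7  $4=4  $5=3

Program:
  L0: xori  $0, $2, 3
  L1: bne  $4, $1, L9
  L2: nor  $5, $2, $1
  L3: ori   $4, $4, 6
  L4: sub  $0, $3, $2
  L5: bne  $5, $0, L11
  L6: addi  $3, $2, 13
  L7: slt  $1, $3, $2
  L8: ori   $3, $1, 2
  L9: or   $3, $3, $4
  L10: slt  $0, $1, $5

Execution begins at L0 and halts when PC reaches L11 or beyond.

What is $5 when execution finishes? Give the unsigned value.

[0] xori  $0, $2, 3  →  {$0:0, $1:2, $2:6, $3:7, $4:4, $5:3}
[1] bne  $4, $1, L9  →  {$0:0, $1:2, $2:6, $3:7, $4:4, $5:3}  ⟨branch taken⟩
[2] nor  $5, $2, $1  →  {$0:0, $1:2, $2:6, $3:7, $4:4, $5:65529}
[9] or   $3, $3, $4  →  {$0:0, $1:2, $2:6, $3:7, $4:4, $5:65529}
[10] slt  $0, $1, $5  →  {$0:0, $1:2, $2:6, $3:7, $4:4, $5:65529}

65529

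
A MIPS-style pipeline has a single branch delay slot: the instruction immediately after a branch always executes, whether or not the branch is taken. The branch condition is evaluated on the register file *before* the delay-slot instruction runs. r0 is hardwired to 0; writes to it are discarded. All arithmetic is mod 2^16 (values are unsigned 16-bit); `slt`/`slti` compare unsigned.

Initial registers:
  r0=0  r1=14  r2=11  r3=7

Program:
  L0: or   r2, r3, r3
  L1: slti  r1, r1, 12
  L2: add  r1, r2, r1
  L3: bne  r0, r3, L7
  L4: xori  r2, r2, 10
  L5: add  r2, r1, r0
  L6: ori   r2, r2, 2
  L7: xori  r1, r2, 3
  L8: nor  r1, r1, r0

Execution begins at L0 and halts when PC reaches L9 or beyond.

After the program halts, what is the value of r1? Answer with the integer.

65521

  step pc=0: or   r2, r3, r3  regs=(0,14,7,7)
  step pc=1: slti  r1, r1, 12  regs=(0,0,7,7)
  step pc=2: add  r1, r2, r1  regs=(0,7,7,7)
  step pc=3: bne  r0, r3, L7  cond=T  regs=(0,7,7,7)
  step pc=4: xori  r2, r2, 10  regs=(0,7,13,7)
  step pc=7: xori  r1, r2, 3  regs=(0,14,13,7)
  step pc=8: nor  r1, r1, r0  regs=(0,65521,13,7)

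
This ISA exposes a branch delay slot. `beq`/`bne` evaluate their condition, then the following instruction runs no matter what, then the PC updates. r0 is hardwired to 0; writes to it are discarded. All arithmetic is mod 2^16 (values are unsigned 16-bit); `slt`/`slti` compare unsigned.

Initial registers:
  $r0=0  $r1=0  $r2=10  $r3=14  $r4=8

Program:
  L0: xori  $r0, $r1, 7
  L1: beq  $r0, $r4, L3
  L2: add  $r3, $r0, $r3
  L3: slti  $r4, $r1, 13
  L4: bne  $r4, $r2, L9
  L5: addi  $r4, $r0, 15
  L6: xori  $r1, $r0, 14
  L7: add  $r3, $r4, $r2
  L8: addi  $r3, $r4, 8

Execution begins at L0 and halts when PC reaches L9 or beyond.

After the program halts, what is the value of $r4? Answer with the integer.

#0 xori  $r0, $r1, 7 ; 0/0/10/14/8
#1 beq  $r0, $r4, L3 ; 0/0/10/14/8 ; →fallthru
#2 add  $r3, $r0, $r3 ; 0/0/10/14/8
#3 slti  $r4, $r1, 13 ; 0/0/10/14/1
#4 bne  $r4, $r2, L9 ; 0/0/10/14/1 ; →target
#5 addi  $r4, $r0, 15 ; 0/0/10/14/15

15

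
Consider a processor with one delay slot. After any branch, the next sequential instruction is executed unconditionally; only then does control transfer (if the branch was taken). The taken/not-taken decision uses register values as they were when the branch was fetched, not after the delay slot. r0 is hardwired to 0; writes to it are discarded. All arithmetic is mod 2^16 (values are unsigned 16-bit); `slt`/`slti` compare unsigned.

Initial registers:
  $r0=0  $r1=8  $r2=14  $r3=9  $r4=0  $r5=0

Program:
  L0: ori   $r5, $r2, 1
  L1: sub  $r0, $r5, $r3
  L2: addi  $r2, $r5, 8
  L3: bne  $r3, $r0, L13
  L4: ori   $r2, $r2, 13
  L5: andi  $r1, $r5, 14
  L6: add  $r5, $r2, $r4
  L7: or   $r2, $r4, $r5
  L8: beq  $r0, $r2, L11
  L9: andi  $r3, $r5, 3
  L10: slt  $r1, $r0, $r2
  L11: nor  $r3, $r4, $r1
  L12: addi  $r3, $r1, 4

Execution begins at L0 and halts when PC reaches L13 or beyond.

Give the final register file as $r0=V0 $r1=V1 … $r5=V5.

$r0=0 $r1=8 $r2=31 $r3=9 $r4=0 $r5=15

PC=0  ori   $r5, $r2, 1      | $r0=0 $r1=8 $r2=14 $r3=9 $r4=0 $r5=15
PC=1  sub  $r0, $r5, $r3     | $r0=0 $r1=8 $r2=14 $r3=9 $r4=0 $r5=15
PC=2  addi  $r2, $r5, 8      | $r0=0 $r1=8 $r2=23 $r3=9 $r4=0 $r5=15
PC=3  bne  $r3, $r0, L13     | $r0=0 $r1=8 $r2=23 $r3=9 $r4=0 $r5=15  [TAKEN]
PC=4  ori   $r2, $r2, 13     | $r0=0 $r1=8 $r2=31 $r3=9 $r4=0 $r5=15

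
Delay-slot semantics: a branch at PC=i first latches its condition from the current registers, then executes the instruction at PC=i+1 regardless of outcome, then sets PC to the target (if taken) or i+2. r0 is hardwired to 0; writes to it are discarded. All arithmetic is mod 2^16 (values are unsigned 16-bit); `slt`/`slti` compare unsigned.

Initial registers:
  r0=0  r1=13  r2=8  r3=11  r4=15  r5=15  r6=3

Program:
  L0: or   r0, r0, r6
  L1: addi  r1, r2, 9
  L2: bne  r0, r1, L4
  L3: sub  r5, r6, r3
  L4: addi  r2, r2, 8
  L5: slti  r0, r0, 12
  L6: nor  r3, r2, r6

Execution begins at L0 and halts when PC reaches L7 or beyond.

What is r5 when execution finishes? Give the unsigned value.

65528

[0] or   r0, r0, r6  →  {r0:0, r1:13, r2:8, r3:11, r4:15, r5:15, r6:3}
[1] addi  r1, r2, 9  →  {r0:0, r1:17, r2:8, r3:11, r4:15, r5:15, r6:3}
[2] bne  r0, r1, L4  →  {r0:0, r1:17, r2:8, r3:11, r4:15, r5:15, r6:3}  ⟨branch taken⟩
[3] sub  r5, r6, r3  →  {r0:0, r1:17, r2:8, r3:11, r4:15, r5:65528, r6:3}
[4] addi  r2, r2, 8  →  {r0:0, r1:17, r2:16, r3:11, r4:15, r5:65528, r6:3}
[5] slti  r0, r0, 12  →  {r0:0, r1:17, r2:16, r3:11, r4:15, r5:65528, r6:3}
[6] nor  r3, r2, r6  →  {r0:0, r1:17, r2:16, r3:65516, r4:15, r5:65528, r6:3}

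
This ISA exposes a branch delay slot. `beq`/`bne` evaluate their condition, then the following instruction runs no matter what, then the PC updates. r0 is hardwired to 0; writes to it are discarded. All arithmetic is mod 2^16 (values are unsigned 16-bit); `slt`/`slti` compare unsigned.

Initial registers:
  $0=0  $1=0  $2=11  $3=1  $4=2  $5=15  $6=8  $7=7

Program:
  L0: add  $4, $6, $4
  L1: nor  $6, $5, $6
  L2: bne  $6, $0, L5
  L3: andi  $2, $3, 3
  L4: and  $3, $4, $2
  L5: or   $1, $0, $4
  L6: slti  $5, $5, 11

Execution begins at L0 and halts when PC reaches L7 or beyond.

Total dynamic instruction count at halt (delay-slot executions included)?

6

  step pc=0: add  $4, $6, $4  regs=(0,0,11,1,10,15,8,7)
  step pc=1: nor  $6, $5, $6  regs=(0,0,11,1,10,15,65520,7)
  step pc=2: bne  $6, $0, L5  cond=T  regs=(0,0,11,1,10,15,65520,7)
  step pc=3: andi  $2, $3, 3  regs=(0,0,1,1,10,15,65520,7)
  step pc=5: or   $1, $0, $4  regs=(0,10,1,1,10,15,65520,7)
  step pc=6: slti  $5, $5, 11  regs=(0,10,1,1,10,0,65520,7)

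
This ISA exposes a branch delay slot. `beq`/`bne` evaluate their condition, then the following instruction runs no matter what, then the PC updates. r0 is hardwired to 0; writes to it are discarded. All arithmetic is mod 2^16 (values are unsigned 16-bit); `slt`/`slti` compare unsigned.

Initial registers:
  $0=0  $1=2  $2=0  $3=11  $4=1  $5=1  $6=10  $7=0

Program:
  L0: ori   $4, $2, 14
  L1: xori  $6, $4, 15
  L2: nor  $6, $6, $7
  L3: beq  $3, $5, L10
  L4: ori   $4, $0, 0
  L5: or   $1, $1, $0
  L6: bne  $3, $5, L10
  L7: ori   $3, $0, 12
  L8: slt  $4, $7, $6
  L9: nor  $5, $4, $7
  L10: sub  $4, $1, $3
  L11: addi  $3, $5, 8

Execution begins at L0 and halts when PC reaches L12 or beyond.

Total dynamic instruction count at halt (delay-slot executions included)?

10

#0 ori   $4, $2, 14 ; 0/2/0/11/14/1/10/0
#1 xori  $6, $4, 15 ; 0/2/0/11/14/1/1/0
#2 nor  $6, $6, $7 ; 0/2/0/11/14/1/65534/0
#3 beq  $3, $5, L10 ; 0/2/0/11/14/1/65534/0 ; →fallthru
#4 ori   $4, $0, 0 ; 0/2/0/11/0/1/65534/0
#5 or   $1, $1, $0 ; 0/2/0/11/0/1/65534/0
#6 bne  $3, $5, L10 ; 0/2/0/11/0/1/65534/0 ; →target
#7 ori   $3, $0, 12 ; 0/2/0/12/0/1/65534/0
#10 sub  $4, $1, $3 ; 0/2/0/12/65526/1/65534/0
#11 addi  $3, $5, 8 ; 0/2/0/9/65526/1/65534/0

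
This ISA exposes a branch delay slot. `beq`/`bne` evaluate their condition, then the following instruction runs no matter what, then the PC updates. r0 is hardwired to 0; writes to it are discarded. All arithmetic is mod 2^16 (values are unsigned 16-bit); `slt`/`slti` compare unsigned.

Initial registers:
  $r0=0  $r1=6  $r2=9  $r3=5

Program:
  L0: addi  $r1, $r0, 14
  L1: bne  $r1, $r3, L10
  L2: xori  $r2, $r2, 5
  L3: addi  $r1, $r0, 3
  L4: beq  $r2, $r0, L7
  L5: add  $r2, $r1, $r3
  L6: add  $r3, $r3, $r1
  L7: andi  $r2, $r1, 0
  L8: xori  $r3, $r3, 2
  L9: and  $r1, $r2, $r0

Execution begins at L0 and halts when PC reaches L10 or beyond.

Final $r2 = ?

12

  step pc=0: addi  $r1, $r0, 14  regs=(0,14,9,5)
  step pc=1: bne  $r1, $r3, L10  cond=T  regs=(0,14,9,5)
  step pc=2: xori  $r2, $r2, 5  regs=(0,14,12,5)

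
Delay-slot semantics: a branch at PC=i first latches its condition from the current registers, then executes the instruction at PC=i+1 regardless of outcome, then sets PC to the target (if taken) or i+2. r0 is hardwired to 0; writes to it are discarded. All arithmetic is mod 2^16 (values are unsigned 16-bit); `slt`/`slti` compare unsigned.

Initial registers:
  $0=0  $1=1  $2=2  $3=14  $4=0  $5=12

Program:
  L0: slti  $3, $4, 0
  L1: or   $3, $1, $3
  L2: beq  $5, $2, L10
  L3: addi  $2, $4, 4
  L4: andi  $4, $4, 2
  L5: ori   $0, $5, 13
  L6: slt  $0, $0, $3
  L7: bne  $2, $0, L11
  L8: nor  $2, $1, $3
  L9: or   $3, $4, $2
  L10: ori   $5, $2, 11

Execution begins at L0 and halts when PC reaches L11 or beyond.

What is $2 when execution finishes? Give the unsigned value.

65534

[0] slti  $3, $4, 0  →  {$0:0, $1:1, $2:2, $3:0, $4:0, $5:12}
[1] or   $3, $1, $3  →  {$0:0, $1:1, $2:2, $3:1, $4:0, $5:12}
[2] beq  $5, $2, L10  →  {$0:0, $1:1, $2:2, $3:1, $4:0, $5:12}  ⟨branch fallthrough⟩
[3] addi  $2, $4, 4  →  {$0:0, $1:1, $2:4, $3:1, $4:0, $5:12}
[4] andi  $4, $4, 2  →  {$0:0, $1:1, $2:4, $3:1, $4:0, $5:12}
[5] ori   $0, $5, 13  →  {$0:0, $1:1, $2:4, $3:1, $4:0, $5:12}
[6] slt  $0, $0, $3  →  {$0:0, $1:1, $2:4, $3:1, $4:0, $5:12}
[7] bne  $2, $0, L11  →  {$0:0, $1:1, $2:4, $3:1, $4:0, $5:12}  ⟨branch taken⟩
[8] nor  $2, $1, $3  →  {$0:0, $1:1, $2:65534, $3:1, $4:0, $5:12}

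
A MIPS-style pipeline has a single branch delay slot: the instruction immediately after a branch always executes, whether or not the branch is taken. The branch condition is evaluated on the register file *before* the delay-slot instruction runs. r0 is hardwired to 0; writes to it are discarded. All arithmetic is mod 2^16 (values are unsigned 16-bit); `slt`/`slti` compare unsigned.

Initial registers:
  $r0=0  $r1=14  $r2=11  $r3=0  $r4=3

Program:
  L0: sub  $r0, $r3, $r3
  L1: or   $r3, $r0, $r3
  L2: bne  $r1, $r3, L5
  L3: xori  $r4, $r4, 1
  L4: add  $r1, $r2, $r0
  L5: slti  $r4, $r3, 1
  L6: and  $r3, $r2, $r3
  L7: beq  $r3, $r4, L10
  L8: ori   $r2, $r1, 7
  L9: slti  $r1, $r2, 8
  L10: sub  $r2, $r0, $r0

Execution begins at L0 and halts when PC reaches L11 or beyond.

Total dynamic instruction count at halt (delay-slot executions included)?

PC=0  sub  $r0, $r3, $r3     | $r0=0 $r1=14 $r2=11 $r3=0 $r4=3
PC=1  or   $r3, $r0, $r3     | $r0=0 $r1=14 $r2=11 $r3=0 $r4=3
PC=2  bne  $r1, $r3, L5      | $r0=0 $r1=14 $r2=11 $r3=0 $r4=3  [TAKEN]
PC=3  xori  $r4, $r4, 1      | $r0=0 $r1=14 $r2=11 $r3=0 $r4=2
PC=5  slti  $r4, $r3, 1      | $r0=0 $r1=14 $r2=11 $r3=0 $r4=1
PC=6  and  $r3, $r2, $r3     | $r0=0 $r1=14 $r2=11 $r3=0 $r4=1
PC=7  beq  $r3, $r4, L10     | $r0=0 $r1=14 $r2=11 $r3=0 $r4=1  [not taken]
PC=8  ori   $r2, $r1, 7      | $r0=0 $r1=14 $r2=15 $r3=0 $r4=1
PC=9  slti  $r1, $r2, 8      | $r0=0 $r1=0 $r2=15 $r3=0 $r4=1
PC=10 sub  $r2, $r0, $r0     | $r0=0 $r1=0 $r2=0 $r3=0 $r4=1

10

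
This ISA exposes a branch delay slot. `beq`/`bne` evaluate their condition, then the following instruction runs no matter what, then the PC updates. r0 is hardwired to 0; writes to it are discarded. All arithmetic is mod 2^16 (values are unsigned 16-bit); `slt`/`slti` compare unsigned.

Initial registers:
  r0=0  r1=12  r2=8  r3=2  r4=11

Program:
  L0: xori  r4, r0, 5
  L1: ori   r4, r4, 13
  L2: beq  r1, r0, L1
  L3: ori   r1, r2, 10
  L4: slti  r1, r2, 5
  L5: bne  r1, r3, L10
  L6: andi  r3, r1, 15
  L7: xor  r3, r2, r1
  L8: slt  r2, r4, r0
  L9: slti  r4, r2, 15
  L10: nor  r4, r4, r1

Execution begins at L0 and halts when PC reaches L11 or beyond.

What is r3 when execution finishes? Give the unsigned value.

0

  step pc=0: xori  r4, r0, 5  regs=(0,12,8,2,5)
  step pc=1: ori   r4, r4, 13  regs=(0,12,8,2,13)
  step pc=2: beq  r1, r0, L1  cond=F  regs=(0,12,8,2,13)
  step pc=3: ori   r1, r2, 10  regs=(0,10,8,2,13)
  step pc=4: slti  r1, r2, 5  regs=(0,0,8,2,13)
  step pc=5: bne  r1, r3, L10  cond=T  regs=(0,0,8,2,13)
  step pc=6: andi  r3, r1, 15  regs=(0,0,8,0,13)
  step pc=10: nor  r4, r4, r1  regs=(0,0,8,0,65522)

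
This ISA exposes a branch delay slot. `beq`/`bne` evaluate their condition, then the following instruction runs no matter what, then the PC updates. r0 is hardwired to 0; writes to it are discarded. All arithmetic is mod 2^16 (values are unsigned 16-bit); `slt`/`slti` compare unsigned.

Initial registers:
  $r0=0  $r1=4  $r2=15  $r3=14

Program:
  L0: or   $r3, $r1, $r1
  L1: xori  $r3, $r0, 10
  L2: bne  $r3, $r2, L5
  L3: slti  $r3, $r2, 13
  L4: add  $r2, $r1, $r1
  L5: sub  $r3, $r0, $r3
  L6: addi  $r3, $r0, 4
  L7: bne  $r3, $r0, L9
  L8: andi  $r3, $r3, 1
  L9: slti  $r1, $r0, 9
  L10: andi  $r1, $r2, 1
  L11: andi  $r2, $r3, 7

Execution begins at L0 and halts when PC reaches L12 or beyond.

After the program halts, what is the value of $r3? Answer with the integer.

#0 or   $r3, $r1, $r1 ; 0/4/15/4
#1 xori  $r3, $r0, 10 ; 0/4/15/10
#2 bne  $r3, $r2, L5 ; 0/4/15/10 ; →target
#3 slti  $r3, $r2, 13 ; 0/4/15/0
#5 sub  $r3, $r0, $r3 ; 0/4/15/0
#6 addi  $r3, $r0, 4 ; 0/4/15/4
#7 bne  $r3, $r0, L9 ; 0/4/15/4 ; →target
#8 andi  $r3, $r3, 1 ; 0/4/15/0
#9 slti  $r1, $r0, 9 ; 0/1/15/0
#10 andi  $r1, $r2, 1 ; 0/1/15/0
#11 andi  $r2, $r3, 7 ; 0/1/0/0

0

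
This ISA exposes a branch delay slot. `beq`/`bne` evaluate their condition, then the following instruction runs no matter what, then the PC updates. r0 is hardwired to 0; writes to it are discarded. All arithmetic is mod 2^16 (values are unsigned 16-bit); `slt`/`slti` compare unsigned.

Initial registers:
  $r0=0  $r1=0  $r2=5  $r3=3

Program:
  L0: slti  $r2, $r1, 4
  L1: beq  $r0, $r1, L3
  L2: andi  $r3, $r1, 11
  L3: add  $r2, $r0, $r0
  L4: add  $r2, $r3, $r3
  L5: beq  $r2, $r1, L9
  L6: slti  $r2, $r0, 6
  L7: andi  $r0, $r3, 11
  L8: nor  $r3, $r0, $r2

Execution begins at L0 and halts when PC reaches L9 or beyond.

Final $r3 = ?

  step pc=0: slti  $r2, $r1, 4  regs=(0,0,1,3)
  step pc=1: beq  $r0, $r1, L3  cond=T  regs=(0,0,1,3)
  step pc=2: andi  $r3, $r1, 11  regs=(0,0,1,0)
  step pc=3: add  $r2, $r0, $r0  regs=(0,0,0,0)
  step pc=4: add  $r2, $r3, $r3  regs=(0,0,0,0)
  step pc=5: beq  $r2, $r1, L9  cond=T  regs=(0,0,0,0)
  step pc=6: slti  $r2, $r0, 6  regs=(0,0,1,0)

0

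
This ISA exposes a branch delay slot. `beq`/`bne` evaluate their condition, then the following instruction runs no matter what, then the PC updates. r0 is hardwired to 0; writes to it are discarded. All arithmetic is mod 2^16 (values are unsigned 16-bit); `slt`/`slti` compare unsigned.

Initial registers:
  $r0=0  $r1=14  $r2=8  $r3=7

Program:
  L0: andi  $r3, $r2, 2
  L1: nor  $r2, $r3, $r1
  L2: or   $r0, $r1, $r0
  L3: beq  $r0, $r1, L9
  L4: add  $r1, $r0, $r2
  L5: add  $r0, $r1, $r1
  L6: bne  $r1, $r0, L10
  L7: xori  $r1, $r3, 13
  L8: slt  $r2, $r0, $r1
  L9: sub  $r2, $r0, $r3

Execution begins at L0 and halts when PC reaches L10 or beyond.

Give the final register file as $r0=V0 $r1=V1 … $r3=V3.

#0 andi  $r3, $r2, 2 ; 0/14/8/0
#1 nor  $r2, $r3, $r1 ; 0/14/65521/0
#2 or   $r0, $r1, $r0 ; 0/14/65521/0
#3 beq  $r0, $r1, L9 ; 0/14/65521/0 ; →fallthru
#4 add  $r1, $r0, $r2 ; 0/65521/65521/0
#5 add  $r0, $r1, $r1 ; 0/65521/65521/0
#6 bne  $r1, $r0, L10 ; 0/65521/65521/0 ; →target
#7 xori  $r1, $r3, 13 ; 0/13/65521/0

$r0=0 $r1=13 $r2=65521 $r3=0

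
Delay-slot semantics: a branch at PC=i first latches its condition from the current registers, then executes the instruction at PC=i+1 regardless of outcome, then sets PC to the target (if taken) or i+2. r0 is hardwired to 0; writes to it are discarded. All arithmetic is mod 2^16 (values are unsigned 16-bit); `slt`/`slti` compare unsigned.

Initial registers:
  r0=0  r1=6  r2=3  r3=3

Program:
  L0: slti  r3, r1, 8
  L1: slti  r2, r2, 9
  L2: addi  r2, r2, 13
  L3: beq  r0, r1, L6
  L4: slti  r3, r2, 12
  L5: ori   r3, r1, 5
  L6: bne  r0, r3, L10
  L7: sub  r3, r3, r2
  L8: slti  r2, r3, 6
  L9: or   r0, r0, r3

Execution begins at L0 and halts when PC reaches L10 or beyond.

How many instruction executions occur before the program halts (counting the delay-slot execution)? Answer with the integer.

  step pc=0: slti  r3, r1, 8  regs=(0,6,3,1)
  step pc=1: slti  r2, r2, 9  regs=(0,6,1,1)
  step pc=2: addi  r2, r2, 13  regs=(0,6,14,1)
  step pc=3: beq  r0, r1, L6  cond=F  regs=(0,6,14,1)
  step pc=4: slti  r3, r2, 12  regs=(0,6,14,0)
  step pc=5: ori   r3, r1, 5  regs=(0,6,14,7)
  step pc=6: bne  r0, r3, L10  cond=T  regs=(0,6,14,7)
  step pc=7: sub  r3, r3, r2  regs=(0,6,14,65529)

8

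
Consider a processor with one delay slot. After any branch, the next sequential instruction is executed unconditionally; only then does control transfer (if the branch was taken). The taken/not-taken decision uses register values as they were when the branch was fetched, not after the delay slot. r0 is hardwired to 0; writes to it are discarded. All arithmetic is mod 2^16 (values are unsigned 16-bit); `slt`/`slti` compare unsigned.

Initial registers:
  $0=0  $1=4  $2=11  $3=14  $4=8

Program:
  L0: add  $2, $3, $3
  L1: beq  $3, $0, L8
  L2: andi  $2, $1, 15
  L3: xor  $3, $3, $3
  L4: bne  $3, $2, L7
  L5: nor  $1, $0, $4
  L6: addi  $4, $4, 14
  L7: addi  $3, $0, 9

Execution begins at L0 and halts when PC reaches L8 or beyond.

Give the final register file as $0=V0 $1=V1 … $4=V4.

$0=0 $1=65527 $2=4 $3=9 $4=8

  step pc=0: add  $2, $3, $3  regs=(0,4,28,14,8)
  step pc=1: beq  $3, $0, L8  cond=F  regs=(0,4,28,14,8)
  step pc=2: andi  $2, $1, 15  regs=(0,4,4,14,8)
  step pc=3: xor  $3, $3, $3  regs=(0,4,4,0,8)
  step pc=4: bne  $3, $2, L7  cond=T  regs=(0,4,4,0,8)
  step pc=5: nor  $1, $0, $4  regs=(0,65527,4,0,8)
  step pc=7: addi  $3, $0, 9  regs=(0,65527,4,9,8)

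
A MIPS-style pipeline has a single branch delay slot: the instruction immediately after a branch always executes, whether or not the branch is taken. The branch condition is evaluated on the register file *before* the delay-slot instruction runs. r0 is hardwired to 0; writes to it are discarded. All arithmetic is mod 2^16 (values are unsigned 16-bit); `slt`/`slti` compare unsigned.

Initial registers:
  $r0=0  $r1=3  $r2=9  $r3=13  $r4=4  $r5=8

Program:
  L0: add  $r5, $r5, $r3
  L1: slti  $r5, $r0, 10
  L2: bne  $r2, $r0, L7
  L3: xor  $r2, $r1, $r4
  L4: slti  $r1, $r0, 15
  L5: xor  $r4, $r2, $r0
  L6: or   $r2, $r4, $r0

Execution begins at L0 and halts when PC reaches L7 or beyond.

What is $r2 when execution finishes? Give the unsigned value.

7

[0] add  $r5, $r5, $r3  →  {$r0:0, $r1:3, $r2:9, $r3:13, $r4:4, $r5:21}
[1] slti  $r5, $r0, 10  →  {$r0:0, $r1:3, $r2:9, $r3:13, $r4:4, $r5:1}
[2] bne  $r2, $r0, L7  →  {$r0:0, $r1:3, $r2:9, $r3:13, $r4:4, $r5:1}  ⟨branch taken⟩
[3] xor  $r2, $r1, $r4  →  {$r0:0, $r1:3, $r2:7, $r3:13, $r4:4, $r5:1}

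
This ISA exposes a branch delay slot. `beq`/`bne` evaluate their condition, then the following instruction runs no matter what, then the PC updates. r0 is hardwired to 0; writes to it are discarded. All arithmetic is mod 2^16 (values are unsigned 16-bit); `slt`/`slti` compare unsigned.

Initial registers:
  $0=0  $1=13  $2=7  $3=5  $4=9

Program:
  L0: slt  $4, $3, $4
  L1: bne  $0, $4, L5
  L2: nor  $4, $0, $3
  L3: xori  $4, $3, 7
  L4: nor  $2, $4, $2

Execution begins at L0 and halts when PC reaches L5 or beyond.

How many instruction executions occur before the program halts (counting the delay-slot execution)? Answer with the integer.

PC=0  slt  $4, $3, $4        | $0=0 $1=13 $2=7 $3=5 $4=1
PC=1  bne  $0, $4, L5        | $0=0 $1=13 $2=7 $3=5 $4=1  [TAKEN]
PC=2  nor  $4, $0, $3        | $0=0 $1=13 $2=7 $3=5 $4=65530

3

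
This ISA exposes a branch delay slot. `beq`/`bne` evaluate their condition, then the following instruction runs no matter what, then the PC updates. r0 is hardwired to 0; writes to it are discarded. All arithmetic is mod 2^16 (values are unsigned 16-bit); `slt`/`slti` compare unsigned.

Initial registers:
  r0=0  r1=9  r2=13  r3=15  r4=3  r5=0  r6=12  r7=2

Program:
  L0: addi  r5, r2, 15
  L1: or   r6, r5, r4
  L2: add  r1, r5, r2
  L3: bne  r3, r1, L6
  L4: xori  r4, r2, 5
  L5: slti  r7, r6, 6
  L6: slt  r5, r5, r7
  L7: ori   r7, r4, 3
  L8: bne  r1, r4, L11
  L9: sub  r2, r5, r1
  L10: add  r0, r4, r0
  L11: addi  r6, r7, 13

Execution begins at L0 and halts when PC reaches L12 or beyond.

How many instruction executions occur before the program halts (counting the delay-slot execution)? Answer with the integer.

  step pc=0: addi  r5, r2, 15  regs=(0,9,13,15,3,28,12,2)
  step pc=1: or   r6, r5, r4  regs=(0,9,13,15,3,28,31,2)
  step pc=2: add  r1, r5, r2  regs=(0,41,13,15,3,28,31,2)
  step pc=3: bne  r3, r1, L6  cond=T  regs=(0,41,13,15,3,28,31,2)
  step pc=4: xori  r4, r2, 5  regs=(0,41,13,15,8,28,31,2)
  step pc=6: slt  r5, r5, r7  regs=(0,41,13,15,8,0,31,2)
  step pc=7: ori   r7, r4, 3  regs=(0,41,13,15,8,0,31,11)
  step pc=8: bne  r1, r4, L11  cond=T  regs=(0,41,13,15,8,0,31,11)
  step pc=9: sub  r2, r5, r1  regs=(0,41,65495,15,8,0,31,11)
  step pc=11: addi  r6, r7, 13  regs=(0,41,65495,15,8,0,24,11)

10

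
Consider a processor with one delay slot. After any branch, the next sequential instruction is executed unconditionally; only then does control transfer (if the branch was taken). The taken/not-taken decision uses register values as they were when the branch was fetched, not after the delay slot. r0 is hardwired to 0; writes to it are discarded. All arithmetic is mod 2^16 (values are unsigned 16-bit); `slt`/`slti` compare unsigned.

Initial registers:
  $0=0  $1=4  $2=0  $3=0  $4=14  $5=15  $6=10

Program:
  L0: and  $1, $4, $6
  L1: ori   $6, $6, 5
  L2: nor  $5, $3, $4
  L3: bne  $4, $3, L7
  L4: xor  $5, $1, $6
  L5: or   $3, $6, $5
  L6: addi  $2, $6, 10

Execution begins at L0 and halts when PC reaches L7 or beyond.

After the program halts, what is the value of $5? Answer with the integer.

5

[0] and  $1, $4, $6  →  {$0:0, $1:10, $2:0, $3:0, $4:14, $5:15, $6:10}
[1] ori   $6, $6, 5  →  {$0:0, $1:10, $2:0, $3:0, $4:14, $5:15, $6:15}
[2] nor  $5, $3, $4  →  {$0:0, $1:10, $2:0, $3:0, $4:14, $5:65521, $6:15}
[3] bne  $4, $3, L7  →  {$0:0, $1:10, $2:0, $3:0, $4:14, $5:65521, $6:15}  ⟨branch taken⟩
[4] xor  $5, $1, $6  →  {$0:0, $1:10, $2:0, $3:0, $4:14, $5:5, $6:15}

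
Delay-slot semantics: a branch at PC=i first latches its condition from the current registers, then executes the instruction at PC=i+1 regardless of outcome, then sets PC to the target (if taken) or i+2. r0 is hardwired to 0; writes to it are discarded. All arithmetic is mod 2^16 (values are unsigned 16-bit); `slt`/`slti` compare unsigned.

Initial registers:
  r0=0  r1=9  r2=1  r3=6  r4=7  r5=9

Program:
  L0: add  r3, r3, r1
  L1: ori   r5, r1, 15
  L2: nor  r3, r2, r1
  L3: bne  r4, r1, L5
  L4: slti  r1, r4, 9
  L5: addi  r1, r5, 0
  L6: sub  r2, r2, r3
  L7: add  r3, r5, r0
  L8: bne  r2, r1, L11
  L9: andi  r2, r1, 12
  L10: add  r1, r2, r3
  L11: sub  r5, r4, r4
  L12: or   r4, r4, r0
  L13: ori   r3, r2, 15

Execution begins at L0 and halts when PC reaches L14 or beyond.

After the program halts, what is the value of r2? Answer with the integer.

12

#0 add  r3, r3, r1 ; 0/9/1/15/7/9
#1 ori   r5, r1, 15 ; 0/9/1/15/7/15
#2 nor  r3, r2, r1 ; 0/9/1/65526/7/15
#3 bne  r4, r1, L5 ; 0/9/1/65526/7/15 ; →target
#4 slti  r1, r4, 9 ; 0/1/1/65526/7/15
#5 addi  r1, r5, 0 ; 0/15/1/65526/7/15
#6 sub  r2, r2, r3 ; 0/15/11/65526/7/15
#7 add  r3, r5, r0 ; 0/15/11/15/7/15
#8 bne  r2, r1, L11 ; 0/15/11/15/7/15 ; →target
#9 andi  r2, r1, 12 ; 0/15/12/15/7/15
#11 sub  r5, r4, r4 ; 0/15/12/15/7/0
#12 or   r4, r4, r0 ; 0/15/12/15/7/0
#13 ori   r3, r2, 15 ; 0/15/12/15/7/0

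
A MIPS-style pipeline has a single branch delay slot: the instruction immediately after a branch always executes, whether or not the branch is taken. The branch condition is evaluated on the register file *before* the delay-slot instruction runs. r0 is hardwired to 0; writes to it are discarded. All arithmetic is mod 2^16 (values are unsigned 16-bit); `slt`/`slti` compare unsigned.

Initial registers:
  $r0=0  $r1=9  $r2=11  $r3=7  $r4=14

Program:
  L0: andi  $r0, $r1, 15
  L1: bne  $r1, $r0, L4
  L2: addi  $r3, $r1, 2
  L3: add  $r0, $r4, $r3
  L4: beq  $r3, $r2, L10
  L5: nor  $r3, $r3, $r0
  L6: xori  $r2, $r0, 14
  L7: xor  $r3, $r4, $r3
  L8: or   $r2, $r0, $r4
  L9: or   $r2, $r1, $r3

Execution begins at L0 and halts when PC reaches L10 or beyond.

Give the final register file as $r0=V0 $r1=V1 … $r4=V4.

[0] andi  $r0, $r1, 15  →  {$r0:0, $r1:9, $r2:11, $r3:7, $r4:14}
[1] bne  $r1, $r0, L4  →  {$r0:0, $r1:9, $r2:11, $r3:7, $r4:14}  ⟨branch taken⟩
[2] addi  $r3, $r1, 2  →  {$r0:0, $r1:9, $r2:11, $r3:11, $r4:14}
[4] beq  $r3, $r2, L10  →  {$r0:0, $r1:9, $r2:11, $r3:11, $r4:14}  ⟨branch taken⟩
[5] nor  $r3, $r3, $r0  →  {$r0:0, $r1:9, $r2:11, $r3:65524, $r4:14}

$r0=0 $r1=9 $r2=11 $r3=65524 $r4=14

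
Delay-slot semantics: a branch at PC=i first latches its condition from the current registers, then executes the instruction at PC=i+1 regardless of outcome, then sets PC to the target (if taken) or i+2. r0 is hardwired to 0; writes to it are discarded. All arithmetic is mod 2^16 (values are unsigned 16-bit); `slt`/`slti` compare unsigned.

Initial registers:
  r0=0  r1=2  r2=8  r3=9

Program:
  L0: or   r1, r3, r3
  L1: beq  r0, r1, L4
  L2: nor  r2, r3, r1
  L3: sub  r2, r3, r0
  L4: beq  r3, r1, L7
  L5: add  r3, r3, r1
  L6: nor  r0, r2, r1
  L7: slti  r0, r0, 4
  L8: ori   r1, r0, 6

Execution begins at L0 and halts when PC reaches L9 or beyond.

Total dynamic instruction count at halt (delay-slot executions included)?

  step pc=0: or   r1, r3, r3  regs=(0,9,8,9)
  step pc=1: beq  r0, r1, L4  cond=F  regs=(0,9,8,9)
  step pc=2: nor  r2, r3, r1  regs=(0,9,65526,9)
  step pc=3: sub  r2, r3, r0  regs=(0,9,9,9)
  step pc=4: beq  r3, r1, L7  cond=T  regs=(0,9,9,9)
  step pc=5: add  r3, r3, r1  regs=(0,9,9,18)
  step pc=7: slti  r0, r0, 4  regs=(0,9,9,18)
  step pc=8: ori   r1, r0, 6  regs=(0,6,9,18)

8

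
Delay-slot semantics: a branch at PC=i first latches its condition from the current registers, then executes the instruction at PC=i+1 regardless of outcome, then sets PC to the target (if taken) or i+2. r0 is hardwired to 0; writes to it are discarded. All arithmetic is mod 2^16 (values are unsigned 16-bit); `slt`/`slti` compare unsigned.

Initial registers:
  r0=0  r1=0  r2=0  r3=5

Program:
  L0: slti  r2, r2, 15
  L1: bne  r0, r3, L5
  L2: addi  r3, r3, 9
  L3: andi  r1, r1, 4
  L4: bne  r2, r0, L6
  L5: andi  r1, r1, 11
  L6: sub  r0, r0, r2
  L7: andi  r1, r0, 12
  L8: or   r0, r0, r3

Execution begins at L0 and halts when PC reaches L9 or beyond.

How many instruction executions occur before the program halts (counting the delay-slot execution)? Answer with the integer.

7

[0] slti  r2, r2, 15  →  {r0:0, r1:0, r2:1, r3:5}
[1] bne  r0, r3, L5  →  {r0:0, r1:0, r2:1, r3:5}  ⟨branch taken⟩
[2] addi  r3, r3, 9  →  {r0:0, r1:0, r2:1, r3:14}
[5] andi  r1, r1, 11  →  {r0:0, r1:0, r2:1, r3:14}
[6] sub  r0, r0, r2  →  {r0:0, r1:0, r2:1, r3:14}
[7] andi  r1, r0, 12  →  {r0:0, r1:0, r2:1, r3:14}
[8] or   r0, r0, r3  →  {r0:0, r1:0, r2:1, r3:14}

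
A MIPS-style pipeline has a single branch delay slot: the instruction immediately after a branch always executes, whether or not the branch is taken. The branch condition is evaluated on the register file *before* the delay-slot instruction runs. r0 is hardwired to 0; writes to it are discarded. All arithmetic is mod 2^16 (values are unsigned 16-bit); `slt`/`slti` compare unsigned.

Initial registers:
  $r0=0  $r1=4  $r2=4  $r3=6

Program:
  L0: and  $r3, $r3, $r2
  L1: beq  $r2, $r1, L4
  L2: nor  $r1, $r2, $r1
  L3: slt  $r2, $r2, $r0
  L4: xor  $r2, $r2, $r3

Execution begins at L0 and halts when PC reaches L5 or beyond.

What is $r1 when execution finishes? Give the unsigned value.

#0 and  $r3, $r3, $r2 ; 0/4/4/4
#1 beq  $r2, $r1, L4 ; 0/4/4/4 ; →target
#2 nor  $r1, $r2, $r1 ; 0/65531/4/4
#4 xor  $r2, $r2, $r3 ; 0/65531/0/4

65531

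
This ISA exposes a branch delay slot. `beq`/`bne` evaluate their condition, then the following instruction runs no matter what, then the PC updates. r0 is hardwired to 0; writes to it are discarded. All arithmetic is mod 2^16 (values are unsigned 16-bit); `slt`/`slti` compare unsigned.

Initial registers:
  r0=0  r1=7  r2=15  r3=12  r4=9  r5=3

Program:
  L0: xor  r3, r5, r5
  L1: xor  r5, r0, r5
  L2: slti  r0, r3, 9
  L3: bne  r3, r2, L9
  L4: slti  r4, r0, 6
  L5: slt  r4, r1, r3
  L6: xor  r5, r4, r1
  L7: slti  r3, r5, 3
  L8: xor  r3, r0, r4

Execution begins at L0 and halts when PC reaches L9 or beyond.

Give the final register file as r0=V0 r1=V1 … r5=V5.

r0=0 r1=7 r2=15 r3=0 r4=1 r5=3

PC=0  xor  r3, r5, r5        | r0=0 r1=7 r2=15 r3=0 r4=9 r5=3
PC=1  xor  r5, r0, r5        | r0=0 r1=7 r2=15 r3=0 r4=9 r5=3
PC=2  slti  r0, r3, 9        | r0=0 r1=7 r2=15 r3=0 r4=9 r5=3
PC=3  bne  r3, r2, L9        | r0=0 r1=7 r2=15 r3=0 r4=9 r5=3  [TAKEN]
PC=4  slti  r4, r0, 6        | r0=0 r1=7 r2=15 r3=0 r4=1 r5=3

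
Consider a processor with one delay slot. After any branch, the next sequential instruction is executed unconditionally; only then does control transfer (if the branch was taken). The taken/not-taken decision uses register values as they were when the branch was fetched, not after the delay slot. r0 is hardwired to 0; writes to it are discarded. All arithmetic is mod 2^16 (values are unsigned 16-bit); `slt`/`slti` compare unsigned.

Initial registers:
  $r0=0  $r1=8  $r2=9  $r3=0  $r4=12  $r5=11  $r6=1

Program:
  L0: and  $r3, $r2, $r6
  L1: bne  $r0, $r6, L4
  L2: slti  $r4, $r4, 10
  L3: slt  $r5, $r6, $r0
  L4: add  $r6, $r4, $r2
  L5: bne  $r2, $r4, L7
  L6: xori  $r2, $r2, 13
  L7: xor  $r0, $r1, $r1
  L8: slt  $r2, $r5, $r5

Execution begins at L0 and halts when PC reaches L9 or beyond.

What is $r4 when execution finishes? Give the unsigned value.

PC=0  and  $r3, $r2, $r6     | $r0=0 $r1=8 $r2=9 $r3=1 $r4=12 $r5=11 $r6=1
PC=1  bne  $r0, $r6, L4      | $r0=0 $r1=8 $r2=9 $r3=1 $r4=12 $r5=11 $r6=1  [TAKEN]
PC=2  slti  $r4, $r4, 10     | $r0=0 $r1=8 $r2=9 $r3=1 $r4=0 $r5=11 $r6=1
PC=4  add  $r6, $r4, $r2     | $r0=0 $r1=8 $r2=9 $r3=1 $r4=0 $r5=11 $r6=9
PC=5  bne  $r2, $r4, L7      | $r0=0 $r1=8 $r2=9 $r3=1 $r4=0 $r5=11 $r6=9  [TAKEN]
PC=6  xori  $r2, $r2, 13     | $r0=0 $r1=8 $r2=4 $r3=1 $r4=0 $r5=11 $r6=9
PC=7  xor  $r0, $r1, $r1     | $r0=0 $r1=8 $r2=4 $r3=1 $r4=0 $r5=11 $r6=9
PC=8  slt  $r2, $r5, $r5     | $r0=0 $r1=8 $r2=0 $r3=1 $r4=0 $r5=11 $r6=9

0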